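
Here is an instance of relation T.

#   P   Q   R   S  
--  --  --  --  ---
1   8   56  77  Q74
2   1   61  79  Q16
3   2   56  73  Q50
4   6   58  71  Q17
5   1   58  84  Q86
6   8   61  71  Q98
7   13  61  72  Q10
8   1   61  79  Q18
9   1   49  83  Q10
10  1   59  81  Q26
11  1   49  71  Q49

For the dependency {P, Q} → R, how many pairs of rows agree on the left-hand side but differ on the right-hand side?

1

(P=1, Q=61): all 2 rows agree on R — 0 pairs.
(P=1, Q=49): violating pairs (9,11) — 1 pair.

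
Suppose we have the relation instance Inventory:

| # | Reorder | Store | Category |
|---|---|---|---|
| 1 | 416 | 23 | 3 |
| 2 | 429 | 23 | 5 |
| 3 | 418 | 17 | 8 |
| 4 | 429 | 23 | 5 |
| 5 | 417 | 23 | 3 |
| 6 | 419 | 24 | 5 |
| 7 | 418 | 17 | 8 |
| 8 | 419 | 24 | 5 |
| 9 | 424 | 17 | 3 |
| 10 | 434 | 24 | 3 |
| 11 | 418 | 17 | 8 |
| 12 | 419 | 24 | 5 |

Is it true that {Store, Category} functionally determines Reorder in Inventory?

No

(Store=23, Category=3): rows 1, 5 → Reorder takes values {416, 417} — violation
(Store=23, Category=5): rows 2, 4 → Reorder = 429, 429 ✓
(Store=17, Category=8): rows 3, 7, 11 → Reorder = 418, 418, 418 ✓
(Store=24, Category=5): rows 6, 8, 12 → Reorder = 419, 419, 419 ✓
(Store=17, Category=3): row 9 → Reorder = 424 ✓
(Store=24, Category=3): row 10 → Reorder = 434 ✓
Two rows agree on {Store, Category} but differ on Reorder, so {Store, Category} -> Reorder does not hold.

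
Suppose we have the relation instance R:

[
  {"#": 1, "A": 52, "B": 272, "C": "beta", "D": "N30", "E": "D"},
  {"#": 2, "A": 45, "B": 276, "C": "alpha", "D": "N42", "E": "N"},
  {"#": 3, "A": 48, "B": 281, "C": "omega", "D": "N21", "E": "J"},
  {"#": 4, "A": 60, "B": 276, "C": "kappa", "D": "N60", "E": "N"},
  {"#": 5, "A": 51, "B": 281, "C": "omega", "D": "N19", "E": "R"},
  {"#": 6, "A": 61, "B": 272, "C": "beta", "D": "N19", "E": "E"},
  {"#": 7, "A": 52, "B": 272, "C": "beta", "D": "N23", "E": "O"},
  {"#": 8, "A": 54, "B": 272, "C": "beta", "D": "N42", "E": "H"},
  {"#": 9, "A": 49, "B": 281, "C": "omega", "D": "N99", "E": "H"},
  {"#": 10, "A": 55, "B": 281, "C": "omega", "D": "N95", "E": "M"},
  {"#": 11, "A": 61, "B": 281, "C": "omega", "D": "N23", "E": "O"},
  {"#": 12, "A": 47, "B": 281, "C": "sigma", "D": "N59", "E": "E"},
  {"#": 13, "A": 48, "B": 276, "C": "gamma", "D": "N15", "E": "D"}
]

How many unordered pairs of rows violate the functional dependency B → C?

B=272: all 4 rows agree on C — 0 pairs.
B=276: violating pairs (2,4), (2,13), (4,13) — 3 pairs.
B=281: violating pairs (3,12), (5,12), (9,12), (10,12), (11,12) — 5 pairs.

8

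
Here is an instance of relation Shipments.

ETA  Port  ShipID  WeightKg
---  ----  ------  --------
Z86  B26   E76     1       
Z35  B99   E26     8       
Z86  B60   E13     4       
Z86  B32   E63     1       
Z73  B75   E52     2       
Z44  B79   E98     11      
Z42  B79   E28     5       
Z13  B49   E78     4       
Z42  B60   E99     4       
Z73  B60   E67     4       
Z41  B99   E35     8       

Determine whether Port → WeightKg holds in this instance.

No

Port=B26: 1 row → WeightKg = 1 ✓
Port=B99: 2 rows → WeightKg = 8, 8 ✓
Port=B60: 3 rows → WeightKg = 4, 4, 4 ✓
Port=B32: 1 row → WeightKg = 1 ✓
Port=B75: 1 row → WeightKg = 2 ✓
Port=B79: 2 rows → WeightKg takes values {11, 5} — violation
Port=B49: 1 row → WeightKg = 4 ✓
Two rows agree on Port but differ on WeightKg, so Port → WeightKg does not hold.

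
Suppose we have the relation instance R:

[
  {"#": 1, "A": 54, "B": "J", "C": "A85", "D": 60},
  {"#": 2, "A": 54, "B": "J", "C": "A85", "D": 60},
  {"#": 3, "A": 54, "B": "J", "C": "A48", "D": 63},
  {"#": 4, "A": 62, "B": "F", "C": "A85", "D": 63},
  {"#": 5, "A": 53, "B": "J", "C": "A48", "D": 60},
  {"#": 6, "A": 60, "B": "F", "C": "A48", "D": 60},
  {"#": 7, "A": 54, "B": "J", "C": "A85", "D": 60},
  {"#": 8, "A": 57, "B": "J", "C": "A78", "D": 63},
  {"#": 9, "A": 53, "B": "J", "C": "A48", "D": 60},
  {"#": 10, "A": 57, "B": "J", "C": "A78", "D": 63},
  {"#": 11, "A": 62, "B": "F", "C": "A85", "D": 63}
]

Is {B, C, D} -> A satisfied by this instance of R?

Yes

(B=J, C=A85, D=60): rows 1, 2, 7 → A = 54, 54, 54 ✓
(B=J, C=A48, D=63): row 3 → A = 54 ✓
(B=F, C=A85, D=63): rows 4, 11 → A = 62, 62 ✓
(B=J, C=A48, D=60): rows 5, 9 → A = 53, 53 ✓
(B=F, C=A48, D=60): row 6 → A = 60 ✓
(B=J, C=A78, D=63): rows 8, 10 → A = 57, 57 ✓
Every {B, C, D} value is associated with a single A value, so {B, C, D} -> A holds.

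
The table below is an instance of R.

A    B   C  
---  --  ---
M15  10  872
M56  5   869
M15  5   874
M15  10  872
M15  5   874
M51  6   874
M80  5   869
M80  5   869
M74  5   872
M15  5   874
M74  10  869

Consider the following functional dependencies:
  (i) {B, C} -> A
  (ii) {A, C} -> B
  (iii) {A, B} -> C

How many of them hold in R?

2

(i) {B, C} -> A: (B=5, C=869): 3 rows → A takes values {M56, M80} — violation — fails.
(ii) {A, C} -> B: every LHS value maps to a single RHS value — holds.
(iii) {A, B} -> C: every LHS value maps to a single RHS value — holds.
2 of the 3 dependencies hold.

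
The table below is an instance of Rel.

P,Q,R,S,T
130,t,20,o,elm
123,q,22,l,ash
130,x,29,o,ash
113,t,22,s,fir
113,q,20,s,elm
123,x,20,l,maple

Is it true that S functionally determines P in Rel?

S=o: 2 rows → P = 130, 130 ✓
S=l: 2 rows → P = 123, 123 ✓
S=s: 2 rows → P = 113, 113 ✓
Every S value is associated with a single P value, so S → P holds.

Yes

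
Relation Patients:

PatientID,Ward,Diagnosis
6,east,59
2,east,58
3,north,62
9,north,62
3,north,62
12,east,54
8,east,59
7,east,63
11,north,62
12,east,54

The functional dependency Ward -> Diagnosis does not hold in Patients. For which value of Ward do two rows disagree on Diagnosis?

east

Ward=east: 6 rows → Diagnosis takes values {59, 58, 54, 63} — violation
Ward=north: 4 rows → Diagnosis = 62, 62, 62, 62 ✓
The only Ward value with inconsistent Diagnosis is Ward=east.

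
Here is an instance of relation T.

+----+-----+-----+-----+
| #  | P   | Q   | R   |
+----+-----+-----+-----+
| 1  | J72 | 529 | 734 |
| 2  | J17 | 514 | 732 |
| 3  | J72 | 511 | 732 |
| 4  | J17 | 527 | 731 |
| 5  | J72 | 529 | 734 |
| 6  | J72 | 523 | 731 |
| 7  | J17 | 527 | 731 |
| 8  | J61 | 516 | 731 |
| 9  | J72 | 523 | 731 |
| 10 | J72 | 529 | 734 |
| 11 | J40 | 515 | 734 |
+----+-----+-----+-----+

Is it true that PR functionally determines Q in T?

Yes

(P=J72, R=734): rows 1, 5, 10 → Q = 529, 529, 529 ✓
(P=J17, R=732): row 2 → Q = 514 ✓
(P=J72, R=732): row 3 → Q = 511 ✓
(P=J17, R=731): rows 4, 7 → Q = 527, 527 ✓
(P=J72, R=731): rows 6, 9 → Q = 523, 523 ✓
(P=J61, R=731): row 8 → Q = 516 ✓
(P=J40, R=734): row 11 → Q = 515 ✓
Every PR value is associated with a single Q value, so PR -> Q holds.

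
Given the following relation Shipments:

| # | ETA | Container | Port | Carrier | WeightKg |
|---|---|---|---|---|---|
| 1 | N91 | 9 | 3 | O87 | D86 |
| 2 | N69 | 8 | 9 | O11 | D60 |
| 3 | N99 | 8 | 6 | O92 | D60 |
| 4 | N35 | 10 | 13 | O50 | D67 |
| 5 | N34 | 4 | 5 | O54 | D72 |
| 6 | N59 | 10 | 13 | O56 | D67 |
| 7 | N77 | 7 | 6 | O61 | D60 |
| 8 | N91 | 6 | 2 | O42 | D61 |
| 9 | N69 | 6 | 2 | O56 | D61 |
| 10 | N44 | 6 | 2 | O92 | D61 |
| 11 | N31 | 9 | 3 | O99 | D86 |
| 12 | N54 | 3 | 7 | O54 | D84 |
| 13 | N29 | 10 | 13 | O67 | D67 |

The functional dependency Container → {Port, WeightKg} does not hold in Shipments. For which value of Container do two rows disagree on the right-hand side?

Container=9: rows 1, 11 → {Port,WeightKg} = (3, D86), (3, D86) ✓
Container=8: rows 2, 3 → {Port,WeightKg} takes values {(9, D60), (6, D60)} — violation
Container=10: rows 4, 6, 13 → {Port,WeightKg} = (13, D67), (13, D67), (13, D67) ✓
Container=4: row 5 → {Port,WeightKg} = (5, D72) ✓
Container=7: row 7 → {Port,WeightKg} = (6, D60) ✓
Container=6: rows 8, 9, 10 → {Port,WeightKg} = (2, D61), (2, D61), (2, D61) ✓
Container=3: row 12 → {Port,WeightKg} = (7, D84) ✓
The only Container value with inconsistent RHS is Container=8.

8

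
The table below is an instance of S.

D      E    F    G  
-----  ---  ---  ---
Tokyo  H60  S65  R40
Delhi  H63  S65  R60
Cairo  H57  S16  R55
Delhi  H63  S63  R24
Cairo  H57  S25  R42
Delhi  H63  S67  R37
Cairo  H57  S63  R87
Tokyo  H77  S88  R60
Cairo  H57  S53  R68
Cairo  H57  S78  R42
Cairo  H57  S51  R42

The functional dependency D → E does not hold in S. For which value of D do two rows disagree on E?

D=Tokyo: 2 rows → E takes values {H60, H77} — violation
D=Delhi: 3 rows → E = H63, H63, H63 ✓
D=Cairo: 6 rows → E = H57, H57, H57, H57, H57, H57 ✓
The only D value with inconsistent E is D=Tokyo.

Tokyo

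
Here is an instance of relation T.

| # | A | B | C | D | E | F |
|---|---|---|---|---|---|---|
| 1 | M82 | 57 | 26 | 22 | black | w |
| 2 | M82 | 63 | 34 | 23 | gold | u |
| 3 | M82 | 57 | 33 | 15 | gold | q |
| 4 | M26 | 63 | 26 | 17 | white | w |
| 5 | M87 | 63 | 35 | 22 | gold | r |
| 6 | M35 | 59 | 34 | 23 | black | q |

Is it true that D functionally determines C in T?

D=22: rows 1, 5 → C takes values {26, 35} — violation
D=23: rows 2, 6 → C = 34, 34 ✓
D=15: row 3 → C = 33 ✓
D=17: row 4 → C = 26 ✓
Two rows agree on D but differ on C, so D → C does not hold.

No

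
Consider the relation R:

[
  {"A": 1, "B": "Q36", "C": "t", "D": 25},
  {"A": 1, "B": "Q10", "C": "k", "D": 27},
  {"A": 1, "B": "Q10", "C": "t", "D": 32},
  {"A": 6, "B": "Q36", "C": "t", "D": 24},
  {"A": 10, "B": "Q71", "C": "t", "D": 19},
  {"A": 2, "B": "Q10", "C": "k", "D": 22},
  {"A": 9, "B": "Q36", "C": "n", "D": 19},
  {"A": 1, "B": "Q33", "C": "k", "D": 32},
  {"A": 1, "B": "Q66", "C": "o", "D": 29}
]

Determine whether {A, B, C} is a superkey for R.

All 9 rows have distinct {A, B, C} values, so {A, B, C} → (all attributes) holds and {A, B, C} is a superkey.

Yes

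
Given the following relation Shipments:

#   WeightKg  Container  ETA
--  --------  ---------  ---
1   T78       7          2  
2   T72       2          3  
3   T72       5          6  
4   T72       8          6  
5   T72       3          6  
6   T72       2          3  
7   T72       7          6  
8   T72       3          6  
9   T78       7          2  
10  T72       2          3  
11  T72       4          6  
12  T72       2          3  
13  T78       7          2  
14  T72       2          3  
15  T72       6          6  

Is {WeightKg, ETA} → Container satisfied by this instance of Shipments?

No

(WeightKg=T78, ETA=2): rows 1, 9, 13 → Container = 7, 7, 7 ✓
(WeightKg=T72, ETA=3): rows 2, 6, 10, 12, 14 → Container = 2, 2, 2, 2, 2 ✓
(WeightKg=T72, ETA=6): rows 3, 4, 5, 7, 8, 11, 15 → Container takes values {5, 8, 3, 7, 4, 6} — violation
Two rows agree on {WeightKg, ETA} but differ on Container, so {WeightKg, ETA} → Container does not hold.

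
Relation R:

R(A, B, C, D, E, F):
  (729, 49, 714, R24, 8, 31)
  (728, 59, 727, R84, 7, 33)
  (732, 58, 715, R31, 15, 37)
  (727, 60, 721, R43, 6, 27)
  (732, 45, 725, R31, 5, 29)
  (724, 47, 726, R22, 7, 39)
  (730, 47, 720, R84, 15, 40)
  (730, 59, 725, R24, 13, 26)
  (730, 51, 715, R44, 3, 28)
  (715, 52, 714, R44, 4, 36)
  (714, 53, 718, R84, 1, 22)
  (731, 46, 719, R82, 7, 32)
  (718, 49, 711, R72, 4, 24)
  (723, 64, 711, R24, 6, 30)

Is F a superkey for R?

Yes

All 14 rows have distinct F values, so F → (all attributes) holds and F is a superkey.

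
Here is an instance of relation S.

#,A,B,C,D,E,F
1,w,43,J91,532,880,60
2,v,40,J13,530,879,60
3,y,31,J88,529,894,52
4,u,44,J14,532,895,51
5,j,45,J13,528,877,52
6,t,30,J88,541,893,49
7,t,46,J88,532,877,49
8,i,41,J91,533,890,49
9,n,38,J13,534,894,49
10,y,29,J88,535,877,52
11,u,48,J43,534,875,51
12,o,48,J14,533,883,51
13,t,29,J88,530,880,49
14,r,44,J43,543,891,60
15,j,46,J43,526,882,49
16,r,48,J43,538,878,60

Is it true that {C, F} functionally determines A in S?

No

(C=J91, F=60): row 1 → A = w ✓
(C=J13, F=60): row 2 → A = v ✓
(C=J88, F=52): rows 3, 10 → A = y, y ✓
(C=J14, F=51): rows 4, 12 → A takes values {u, o} — violation
(C=J13, F=52): row 5 → A = j ✓
(C=J88, F=49): rows 6, 7, 13 → A = t, t, t ✓
(C=J91, F=49): row 8 → A = i ✓
(C=J13, F=49): row 9 → A = n ✓
(C=J43, F=51): row 11 → A = u ✓
(C=J43, F=60): rows 14, 16 → A = r, r ✓
(C=J43, F=49): row 15 → A = j ✓
Two rows agree on {C, F} but differ on A, so {C, F} -> A does not hold.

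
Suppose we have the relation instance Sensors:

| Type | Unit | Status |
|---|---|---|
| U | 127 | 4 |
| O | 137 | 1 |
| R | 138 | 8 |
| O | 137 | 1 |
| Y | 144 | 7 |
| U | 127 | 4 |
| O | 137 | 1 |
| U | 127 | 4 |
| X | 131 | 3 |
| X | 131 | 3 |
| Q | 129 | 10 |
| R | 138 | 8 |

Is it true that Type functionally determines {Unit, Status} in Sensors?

Type=U: 3 rows → {Unit,Status} = (127, 4), (127, 4), (127, 4) ✓
Type=O: 3 rows → {Unit,Status} = (137, 1), (137, 1), (137, 1) ✓
Type=R: 2 rows → {Unit,Status} = (138, 8), (138, 8) ✓
Type=Y: 1 row → {Unit,Status} = (144, 7) ✓
Type=X: 2 rows → {Unit,Status} = (131, 3), (131, 3) ✓
Type=Q: 1 row → {Unit,Status} = (129, 10) ✓
Every Type value is associated with a single {Unit, Status} value, so Type -> {Unit, Status} holds.

Yes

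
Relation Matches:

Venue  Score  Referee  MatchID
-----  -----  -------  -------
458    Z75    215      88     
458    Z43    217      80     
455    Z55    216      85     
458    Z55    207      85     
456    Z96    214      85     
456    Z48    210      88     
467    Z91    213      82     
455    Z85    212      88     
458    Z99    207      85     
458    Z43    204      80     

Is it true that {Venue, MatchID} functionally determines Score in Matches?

No

(Venue=458, MatchID=88): 1 row → Score = Z75 ✓
(Venue=458, MatchID=80): 2 rows → Score = Z43, Z43 ✓
(Venue=455, MatchID=85): 1 row → Score = Z55 ✓
(Venue=458, MatchID=85): 2 rows → Score takes values {Z55, Z99} — violation
(Venue=456, MatchID=85): 1 row → Score = Z96 ✓
(Venue=456, MatchID=88): 1 row → Score = Z48 ✓
(Venue=467, MatchID=82): 1 row → Score = Z91 ✓
(Venue=455, MatchID=88): 1 row → Score = Z85 ✓
Two rows agree on {Venue, MatchID} but differ on Score, so {Venue, MatchID} -> Score does not hold.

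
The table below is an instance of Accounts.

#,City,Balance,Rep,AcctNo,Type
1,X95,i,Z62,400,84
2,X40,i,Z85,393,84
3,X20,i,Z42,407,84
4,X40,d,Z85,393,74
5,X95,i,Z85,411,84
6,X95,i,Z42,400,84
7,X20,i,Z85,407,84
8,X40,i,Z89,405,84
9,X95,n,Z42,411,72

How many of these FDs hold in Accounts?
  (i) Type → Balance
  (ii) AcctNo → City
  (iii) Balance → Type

(i) Type → Balance: every LHS value maps to a single RHS value — holds.
(ii) AcctNo → City: every LHS value maps to a single RHS value — holds.
(iii) Balance → Type: every LHS value maps to a single RHS value — holds.
3 of the 3 dependencies hold.

3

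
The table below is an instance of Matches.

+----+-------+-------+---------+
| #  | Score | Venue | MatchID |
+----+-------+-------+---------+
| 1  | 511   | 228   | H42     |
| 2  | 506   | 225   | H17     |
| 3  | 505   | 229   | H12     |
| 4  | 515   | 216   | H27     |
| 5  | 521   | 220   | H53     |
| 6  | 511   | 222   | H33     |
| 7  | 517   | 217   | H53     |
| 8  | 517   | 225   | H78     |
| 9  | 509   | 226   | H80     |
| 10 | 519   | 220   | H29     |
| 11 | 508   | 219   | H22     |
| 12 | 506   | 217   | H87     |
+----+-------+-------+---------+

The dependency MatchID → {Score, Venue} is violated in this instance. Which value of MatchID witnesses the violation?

H53

MatchID=H42: row 1 → {Score,Venue} = (511, 228) ✓
MatchID=H17: row 2 → {Score,Venue} = (506, 225) ✓
MatchID=H12: row 3 → {Score,Venue} = (505, 229) ✓
MatchID=H27: row 4 → {Score,Venue} = (515, 216) ✓
MatchID=H53: rows 5, 7 → {Score,Venue} takes values {(521, 220), (517, 217)} — violation
MatchID=H33: row 6 → {Score,Venue} = (511, 222) ✓
MatchID=H78: row 8 → {Score,Venue} = (517, 225) ✓
MatchID=H80: row 9 → {Score,Venue} = (509, 226) ✓
MatchID=H29: row 10 → {Score,Venue} = (519, 220) ✓
MatchID=H22: row 11 → {Score,Venue} = (508, 219) ✓
MatchID=H87: row 12 → {Score,Venue} = (506, 217) ✓
The only MatchID value with inconsistent RHS is MatchID=H53.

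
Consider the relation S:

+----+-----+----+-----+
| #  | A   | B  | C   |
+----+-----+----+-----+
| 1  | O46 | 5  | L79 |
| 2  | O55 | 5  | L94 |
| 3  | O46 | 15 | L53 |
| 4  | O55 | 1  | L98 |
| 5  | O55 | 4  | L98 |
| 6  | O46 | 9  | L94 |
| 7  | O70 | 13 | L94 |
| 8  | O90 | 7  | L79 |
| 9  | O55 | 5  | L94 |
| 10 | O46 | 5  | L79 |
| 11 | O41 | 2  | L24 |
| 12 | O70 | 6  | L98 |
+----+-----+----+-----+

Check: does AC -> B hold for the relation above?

(A=O46, C=L79): rows 1, 10 → B = 5, 5 ✓
(A=O55, C=L94): rows 2, 9 → B = 5, 5 ✓
(A=O46, C=L53): row 3 → B = 15 ✓
(A=O55, C=L98): rows 4, 5 → B takes values {1, 4} — violation
(A=O46, C=L94): row 6 → B = 9 ✓
(A=O70, C=L94): row 7 → B = 13 ✓
(A=O90, C=L79): row 8 → B = 7 ✓
(A=O41, C=L24): row 11 → B = 2 ✓
(A=O70, C=L98): row 12 → B = 6 ✓
Two rows agree on AC but differ on B, so AC -> B does not hold.

No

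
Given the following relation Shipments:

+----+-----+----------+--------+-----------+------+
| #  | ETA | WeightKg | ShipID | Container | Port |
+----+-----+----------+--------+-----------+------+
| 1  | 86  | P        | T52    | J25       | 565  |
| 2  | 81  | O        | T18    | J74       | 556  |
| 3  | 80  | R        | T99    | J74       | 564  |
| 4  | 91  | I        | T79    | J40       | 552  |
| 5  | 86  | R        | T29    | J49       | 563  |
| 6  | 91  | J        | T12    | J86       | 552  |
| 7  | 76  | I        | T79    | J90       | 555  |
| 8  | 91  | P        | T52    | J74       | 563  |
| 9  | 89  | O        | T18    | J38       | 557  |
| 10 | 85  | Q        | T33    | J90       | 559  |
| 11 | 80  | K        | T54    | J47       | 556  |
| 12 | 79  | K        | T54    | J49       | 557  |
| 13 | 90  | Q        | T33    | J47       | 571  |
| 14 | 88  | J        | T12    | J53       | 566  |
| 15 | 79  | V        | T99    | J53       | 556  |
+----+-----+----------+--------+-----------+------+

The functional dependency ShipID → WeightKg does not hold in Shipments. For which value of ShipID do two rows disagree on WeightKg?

T99

ShipID=T52: rows 1, 8 → WeightKg = P, P ✓
ShipID=T18: rows 2, 9 → WeightKg = O, O ✓
ShipID=T99: rows 3, 15 → WeightKg takes values {R, V} — violation
ShipID=T79: rows 4, 7 → WeightKg = I, I ✓
ShipID=T29: row 5 → WeightKg = R ✓
ShipID=T12: rows 6, 14 → WeightKg = J, J ✓
ShipID=T33: rows 10, 13 → WeightKg = Q, Q ✓
ShipID=T54: rows 11, 12 → WeightKg = K, K ✓
The only ShipID value with inconsistent WeightKg is ShipID=T99.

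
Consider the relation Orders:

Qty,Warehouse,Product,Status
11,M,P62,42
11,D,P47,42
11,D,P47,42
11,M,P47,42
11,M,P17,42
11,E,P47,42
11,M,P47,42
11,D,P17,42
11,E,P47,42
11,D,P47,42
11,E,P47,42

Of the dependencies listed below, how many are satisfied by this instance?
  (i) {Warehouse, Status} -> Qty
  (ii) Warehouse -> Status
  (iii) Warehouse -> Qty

3

(i) {Warehouse, Status} -> Qty: every LHS value maps to a single RHS value — holds.
(ii) Warehouse -> Status: every LHS value maps to a single RHS value — holds.
(iii) Warehouse -> Qty: every LHS value maps to a single RHS value — holds.
3 of the 3 dependencies hold.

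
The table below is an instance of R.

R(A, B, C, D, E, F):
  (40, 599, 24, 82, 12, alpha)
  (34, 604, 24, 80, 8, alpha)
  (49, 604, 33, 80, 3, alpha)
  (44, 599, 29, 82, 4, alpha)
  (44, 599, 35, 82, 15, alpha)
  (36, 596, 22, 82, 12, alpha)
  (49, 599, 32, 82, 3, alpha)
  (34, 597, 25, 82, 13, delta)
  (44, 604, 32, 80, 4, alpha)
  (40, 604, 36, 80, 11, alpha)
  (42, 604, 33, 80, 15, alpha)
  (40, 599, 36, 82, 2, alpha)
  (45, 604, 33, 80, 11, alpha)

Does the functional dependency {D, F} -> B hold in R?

No

(D=82, F=alpha): 6 rows → B takes values {599, 596} — violation
(D=80, F=alpha): 6 rows → B = 604, 604, 604, 604, 604, 604 ✓
(D=82, F=delta): 1 row → B = 597 ✓
Two rows agree on {D, F} but differ on B, so {D, F} -> B does not hold.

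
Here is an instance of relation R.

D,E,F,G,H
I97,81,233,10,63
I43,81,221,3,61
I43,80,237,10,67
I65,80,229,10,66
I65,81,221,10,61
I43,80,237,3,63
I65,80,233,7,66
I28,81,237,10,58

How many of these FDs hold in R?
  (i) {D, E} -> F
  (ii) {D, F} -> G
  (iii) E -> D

0

(i) {D, E} -> F: (D=I65, E=80): 2 rows → F takes values {229, 233} — violation — fails.
(ii) {D, F} -> G: (D=I43, F=237): 2 rows → G takes values {10, 3} — violation — fails.
(iii) E -> D: E=81: 4 rows → D takes values {I97, I43, I65, I28} — violation; E=80: 4 rows → D takes values {I43, I65} — violation — fails.
None of the 3 dependencies hold.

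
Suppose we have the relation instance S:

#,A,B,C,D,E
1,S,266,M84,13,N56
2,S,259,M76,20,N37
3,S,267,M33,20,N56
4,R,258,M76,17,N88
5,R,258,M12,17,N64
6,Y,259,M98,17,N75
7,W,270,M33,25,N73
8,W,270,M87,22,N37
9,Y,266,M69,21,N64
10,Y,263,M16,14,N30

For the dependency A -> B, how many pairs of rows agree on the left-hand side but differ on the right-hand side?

A=S: violating pairs (1,2), (1,3), (2,3) — 3 pairs.
A=R: all 2 rows agree on B — 0 pairs.
A=Y: violating pairs (6,9), (6,10), (9,10) — 3 pairs.
A=W: all 2 rows agree on B — 0 pairs.

6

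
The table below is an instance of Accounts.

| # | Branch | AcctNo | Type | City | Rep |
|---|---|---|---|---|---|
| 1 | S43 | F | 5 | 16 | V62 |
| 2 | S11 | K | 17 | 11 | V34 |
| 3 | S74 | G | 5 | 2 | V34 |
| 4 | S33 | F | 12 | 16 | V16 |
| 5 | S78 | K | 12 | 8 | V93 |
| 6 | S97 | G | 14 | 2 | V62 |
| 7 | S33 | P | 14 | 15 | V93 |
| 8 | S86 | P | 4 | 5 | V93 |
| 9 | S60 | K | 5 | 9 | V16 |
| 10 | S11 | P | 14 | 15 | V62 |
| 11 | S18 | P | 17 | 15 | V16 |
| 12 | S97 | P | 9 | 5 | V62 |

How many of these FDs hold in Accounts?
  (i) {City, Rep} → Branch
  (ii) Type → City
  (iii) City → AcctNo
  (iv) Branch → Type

(i) {City, Rep} → Branch: every LHS value maps to a single RHS value — holds.
(ii) Type → City: Type=5: rows 1, 3, 9 → City takes values {16, 2, 9} — violation; Type=17: rows 2, 11 → City takes values {11, 15} — violation; Type=12: rows 4, 5 → City takes values {16, 8} — violation; Type=14: rows 6, 7, 10 → City takes values {2, 15} — violation — fails.
(iii) City → AcctNo: every LHS value maps to a single RHS value — holds.
(iv) Branch → Type: Branch=S11: rows 2, 10 → Type takes values {17, 14} — violation; Branch=S33: rows 4, 7 → Type takes values {12, 14} — violation; Branch=S97: rows 6, 12 → Type takes values {14, 9} — violation — fails.
2 of the 4 dependencies hold.

2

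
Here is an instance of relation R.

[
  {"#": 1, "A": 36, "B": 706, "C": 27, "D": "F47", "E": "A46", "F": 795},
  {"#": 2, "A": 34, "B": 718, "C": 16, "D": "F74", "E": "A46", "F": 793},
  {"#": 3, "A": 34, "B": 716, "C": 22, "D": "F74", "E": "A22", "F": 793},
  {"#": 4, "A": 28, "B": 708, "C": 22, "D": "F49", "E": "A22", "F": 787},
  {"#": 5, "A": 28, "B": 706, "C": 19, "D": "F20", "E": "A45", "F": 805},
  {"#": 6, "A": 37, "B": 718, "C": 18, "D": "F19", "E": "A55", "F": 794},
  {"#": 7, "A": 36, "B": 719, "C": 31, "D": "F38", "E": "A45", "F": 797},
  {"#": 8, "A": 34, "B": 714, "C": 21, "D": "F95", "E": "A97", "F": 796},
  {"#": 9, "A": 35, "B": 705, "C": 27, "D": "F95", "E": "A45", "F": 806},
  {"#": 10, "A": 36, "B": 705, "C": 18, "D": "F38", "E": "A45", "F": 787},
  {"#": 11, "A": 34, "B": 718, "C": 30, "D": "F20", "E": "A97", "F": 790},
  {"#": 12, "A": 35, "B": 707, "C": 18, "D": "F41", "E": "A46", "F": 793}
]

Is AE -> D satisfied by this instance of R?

(A=36, E=A46): row 1 → D = F47 ✓
(A=34, E=A46): row 2 → D = F74 ✓
(A=34, E=A22): row 3 → D = F74 ✓
(A=28, E=A22): row 4 → D = F49 ✓
(A=28, E=A45): row 5 → D = F20 ✓
(A=37, E=A55): row 6 → D = F19 ✓
(A=36, E=A45): rows 7, 10 → D = F38, F38 ✓
(A=34, E=A97): rows 8, 11 → D takes values {F95, F20} — violation
(A=35, E=A45): row 9 → D = F95 ✓
(A=35, E=A46): row 12 → D = F41 ✓
Two rows agree on AE but differ on D, so AE -> D does not hold.

No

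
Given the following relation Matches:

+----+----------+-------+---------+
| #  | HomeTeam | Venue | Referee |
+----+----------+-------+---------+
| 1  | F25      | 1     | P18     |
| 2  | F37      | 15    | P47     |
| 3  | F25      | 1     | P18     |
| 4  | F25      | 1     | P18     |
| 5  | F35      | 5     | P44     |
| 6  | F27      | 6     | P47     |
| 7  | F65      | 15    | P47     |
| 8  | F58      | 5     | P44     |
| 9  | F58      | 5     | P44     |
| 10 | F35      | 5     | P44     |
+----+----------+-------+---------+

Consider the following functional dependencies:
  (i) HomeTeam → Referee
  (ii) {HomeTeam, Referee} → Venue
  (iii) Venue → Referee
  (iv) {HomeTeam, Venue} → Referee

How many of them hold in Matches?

(i) HomeTeam → Referee: every LHS value maps to a single RHS value — holds.
(ii) {HomeTeam, Referee} → Venue: every LHS value maps to a single RHS value — holds.
(iii) Venue → Referee: every LHS value maps to a single RHS value — holds.
(iv) {HomeTeam, Venue} → Referee: every LHS value maps to a single RHS value — holds.
4 of the 4 dependencies hold.

4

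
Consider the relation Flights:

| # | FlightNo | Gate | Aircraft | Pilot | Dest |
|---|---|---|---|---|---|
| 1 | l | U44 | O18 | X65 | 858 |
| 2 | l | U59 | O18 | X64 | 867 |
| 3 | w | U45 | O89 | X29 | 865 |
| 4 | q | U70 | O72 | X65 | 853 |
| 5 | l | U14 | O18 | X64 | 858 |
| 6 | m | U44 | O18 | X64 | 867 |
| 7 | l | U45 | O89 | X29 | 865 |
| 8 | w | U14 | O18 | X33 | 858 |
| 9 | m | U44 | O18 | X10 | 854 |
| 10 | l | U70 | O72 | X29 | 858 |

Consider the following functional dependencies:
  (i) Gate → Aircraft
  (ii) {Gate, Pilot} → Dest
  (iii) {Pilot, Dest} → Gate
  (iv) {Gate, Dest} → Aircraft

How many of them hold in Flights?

3

(i) Gate → Aircraft: every LHS value maps to a single RHS value — holds.
(ii) {Gate, Pilot} → Dest: every LHS value maps to a single RHS value — holds.
(iii) {Pilot, Dest} → Gate: (Pilot=X64, Dest=867): rows 2, 6 → Gate takes values {U59, U44} — violation — fails.
(iv) {Gate, Dest} → Aircraft: every LHS value maps to a single RHS value — holds.
3 of the 4 dependencies hold.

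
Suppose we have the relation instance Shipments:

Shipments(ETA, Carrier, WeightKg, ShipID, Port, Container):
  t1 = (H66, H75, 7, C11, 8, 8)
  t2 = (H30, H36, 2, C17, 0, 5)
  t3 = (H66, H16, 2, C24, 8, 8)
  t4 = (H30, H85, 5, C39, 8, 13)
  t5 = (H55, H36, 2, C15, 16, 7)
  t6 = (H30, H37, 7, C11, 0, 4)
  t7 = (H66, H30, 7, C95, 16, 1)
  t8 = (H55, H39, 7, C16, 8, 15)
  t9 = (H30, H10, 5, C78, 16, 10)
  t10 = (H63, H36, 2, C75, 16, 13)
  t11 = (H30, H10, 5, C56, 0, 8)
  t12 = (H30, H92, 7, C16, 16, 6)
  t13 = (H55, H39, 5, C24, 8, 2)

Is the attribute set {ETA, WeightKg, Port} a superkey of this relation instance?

All 13 rows have distinct {ETA, WeightKg, Port} values, so {ETA, WeightKg, Port} → (all attributes) holds and {ETA, WeightKg, Port} is a superkey.

Yes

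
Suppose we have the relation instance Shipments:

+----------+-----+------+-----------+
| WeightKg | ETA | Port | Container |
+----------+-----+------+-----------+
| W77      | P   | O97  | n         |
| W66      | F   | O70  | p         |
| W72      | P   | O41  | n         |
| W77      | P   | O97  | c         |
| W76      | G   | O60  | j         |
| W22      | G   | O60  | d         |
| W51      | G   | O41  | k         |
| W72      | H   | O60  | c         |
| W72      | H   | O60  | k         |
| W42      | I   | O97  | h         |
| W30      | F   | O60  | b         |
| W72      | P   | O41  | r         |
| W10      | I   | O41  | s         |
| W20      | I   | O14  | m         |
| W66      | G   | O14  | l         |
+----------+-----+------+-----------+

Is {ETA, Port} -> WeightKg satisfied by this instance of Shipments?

No

(ETA=P, Port=O97): 2 rows → WeightKg = W77, W77 ✓
(ETA=F, Port=O70): 1 row → WeightKg = W66 ✓
(ETA=P, Port=O41): 2 rows → WeightKg = W72, W72 ✓
(ETA=G, Port=O60): 2 rows → WeightKg takes values {W76, W22} — violation
(ETA=G, Port=O41): 1 row → WeightKg = W51 ✓
(ETA=H, Port=O60): 2 rows → WeightKg = W72, W72 ✓
(ETA=I, Port=O97): 1 row → WeightKg = W42 ✓
(ETA=F, Port=O60): 1 row → WeightKg = W30 ✓
(ETA=I, Port=O41): 1 row → WeightKg = W10 ✓
(ETA=I, Port=O14): 1 row → WeightKg = W20 ✓
(ETA=G, Port=O14): 1 row → WeightKg = W66 ✓
Two rows agree on {ETA, Port} but differ on WeightKg, so {ETA, Port} -> WeightKg does not hold.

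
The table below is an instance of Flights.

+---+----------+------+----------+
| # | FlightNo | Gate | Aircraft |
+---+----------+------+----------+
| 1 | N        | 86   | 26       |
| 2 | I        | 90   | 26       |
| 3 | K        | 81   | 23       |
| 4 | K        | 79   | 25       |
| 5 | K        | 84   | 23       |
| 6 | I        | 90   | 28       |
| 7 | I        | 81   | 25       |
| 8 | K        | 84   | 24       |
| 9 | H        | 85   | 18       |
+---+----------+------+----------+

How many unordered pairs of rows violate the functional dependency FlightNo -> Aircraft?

8

FlightNo=I: violating pairs (2,6), (2,7), (6,7) — 3 pairs.
FlightNo=K: violating pairs (3,4), (3,8), (4,5), (4,8), (5,8) — 5 pairs.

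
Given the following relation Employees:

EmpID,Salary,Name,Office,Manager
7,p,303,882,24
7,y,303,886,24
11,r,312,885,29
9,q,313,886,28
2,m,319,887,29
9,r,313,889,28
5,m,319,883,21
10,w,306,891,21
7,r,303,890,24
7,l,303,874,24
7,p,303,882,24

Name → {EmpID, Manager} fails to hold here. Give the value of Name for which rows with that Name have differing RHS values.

Name=303: 5 rows → {EmpID,Manager} = (7, 24), (7, 24), (7, 24), (7, 24), (7, 24) ✓
Name=312: 1 row → {EmpID,Manager} = (11, 29) ✓
Name=313: 2 rows → {EmpID,Manager} = (9, 28), (9, 28) ✓
Name=319: 2 rows → {EmpID,Manager} takes values {(2, 29), (5, 21)} — violation
Name=306: 1 row → {EmpID,Manager} = (10, 21) ✓
The only Name value with inconsistent RHS is Name=319.

319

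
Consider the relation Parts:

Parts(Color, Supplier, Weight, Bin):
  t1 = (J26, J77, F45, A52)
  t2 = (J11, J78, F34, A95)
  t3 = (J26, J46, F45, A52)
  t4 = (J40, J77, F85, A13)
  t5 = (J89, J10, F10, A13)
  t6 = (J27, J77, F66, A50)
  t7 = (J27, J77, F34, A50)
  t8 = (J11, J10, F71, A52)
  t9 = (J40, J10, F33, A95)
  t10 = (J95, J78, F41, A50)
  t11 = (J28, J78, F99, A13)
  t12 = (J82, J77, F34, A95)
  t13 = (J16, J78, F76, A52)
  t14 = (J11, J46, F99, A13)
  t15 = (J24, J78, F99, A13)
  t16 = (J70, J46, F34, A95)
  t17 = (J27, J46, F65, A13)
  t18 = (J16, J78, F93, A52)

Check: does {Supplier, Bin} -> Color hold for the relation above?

(Supplier=J77, Bin=A52): row 1 → Color = J26 ✓
(Supplier=J78, Bin=A95): row 2 → Color = J11 ✓
(Supplier=J46, Bin=A52): row 3 → Color = J26 ✓
(Supplier=J77, Bin=A13): row 4 → Color = J40 ✓
(Supplier=J10, Bin=A13): row 5 → Color = J89 ✓
(Supplier=J77, Bin=A50): rows 6, 7 → Color = J27, J27 ✓
(Supplier=J10, Bin=A52): row 8 → Color = J11 ✓
(Supplier=J10, Bin=A95): row 9 → Color = J40 ✓
(Supplier=J78, Bin=A50): row 10 → Color = J95 ✓
(Supplier=J78, Bin=A13): rows 11, 15 → Color takes values {J28, J24} — violation
(Supplier=J77, Bin=A95): row 12 → Color = J82 ✓
(Supplier=J78, Bin=A52): rows 13, 18 → Color = J16, J16 ✓
(Supplier=J46, Bin=A13): rows 14, 17 → Color takes values {J11, J27} — violation
(Supplier=J46, Bin=A95): row 16 → Color = J70 ✓
Two rows agree on {Supplier, Bin} but differ on Color, so {Supplier, Bin} -> Color does not hold.

No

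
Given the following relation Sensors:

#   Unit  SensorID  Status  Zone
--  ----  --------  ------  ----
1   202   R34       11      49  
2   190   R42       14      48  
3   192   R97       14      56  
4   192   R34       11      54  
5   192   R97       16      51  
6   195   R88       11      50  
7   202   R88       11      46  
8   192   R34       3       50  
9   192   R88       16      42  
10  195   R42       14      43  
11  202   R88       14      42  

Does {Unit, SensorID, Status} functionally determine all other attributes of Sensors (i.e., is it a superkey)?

All 11 rows have distinct {Unit, SensorID, Status} values, so {Unit, SensorID, Status} → (all attributes) holds and {Unit, SensorID, Status} is a superkey.

Yes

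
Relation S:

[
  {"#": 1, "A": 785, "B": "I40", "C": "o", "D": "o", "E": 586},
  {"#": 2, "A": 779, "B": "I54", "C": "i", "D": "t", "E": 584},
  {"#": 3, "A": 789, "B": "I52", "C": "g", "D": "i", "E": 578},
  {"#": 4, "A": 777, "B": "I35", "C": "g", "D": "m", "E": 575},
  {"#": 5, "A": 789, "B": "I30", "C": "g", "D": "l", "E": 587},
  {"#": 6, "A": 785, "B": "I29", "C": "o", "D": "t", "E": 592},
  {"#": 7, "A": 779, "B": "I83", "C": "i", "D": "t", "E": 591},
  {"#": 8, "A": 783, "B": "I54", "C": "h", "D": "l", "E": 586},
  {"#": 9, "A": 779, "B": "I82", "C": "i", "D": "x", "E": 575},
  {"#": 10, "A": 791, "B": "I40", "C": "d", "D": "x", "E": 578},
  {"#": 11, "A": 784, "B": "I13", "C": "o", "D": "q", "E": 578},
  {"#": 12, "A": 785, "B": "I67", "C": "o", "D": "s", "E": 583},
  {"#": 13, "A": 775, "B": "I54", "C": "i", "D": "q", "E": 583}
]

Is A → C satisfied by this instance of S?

Yes

A=785: rows 1, 6, 12 → C = o, o, o ✓
A=779: rows 2, 7, 9 → C = i, i, i ✓
A=789: rows 3, 5 → C = g, g ✓
A=777: row 4 → C = g ✓
A=783: row 8 → C = h ✓
A=791: row 10 → C = d ✓
A=784: row 11 → C = o ✓
A=775: row 13 → C = i ✓
Every A value is associated with a single C value, so A → C holds.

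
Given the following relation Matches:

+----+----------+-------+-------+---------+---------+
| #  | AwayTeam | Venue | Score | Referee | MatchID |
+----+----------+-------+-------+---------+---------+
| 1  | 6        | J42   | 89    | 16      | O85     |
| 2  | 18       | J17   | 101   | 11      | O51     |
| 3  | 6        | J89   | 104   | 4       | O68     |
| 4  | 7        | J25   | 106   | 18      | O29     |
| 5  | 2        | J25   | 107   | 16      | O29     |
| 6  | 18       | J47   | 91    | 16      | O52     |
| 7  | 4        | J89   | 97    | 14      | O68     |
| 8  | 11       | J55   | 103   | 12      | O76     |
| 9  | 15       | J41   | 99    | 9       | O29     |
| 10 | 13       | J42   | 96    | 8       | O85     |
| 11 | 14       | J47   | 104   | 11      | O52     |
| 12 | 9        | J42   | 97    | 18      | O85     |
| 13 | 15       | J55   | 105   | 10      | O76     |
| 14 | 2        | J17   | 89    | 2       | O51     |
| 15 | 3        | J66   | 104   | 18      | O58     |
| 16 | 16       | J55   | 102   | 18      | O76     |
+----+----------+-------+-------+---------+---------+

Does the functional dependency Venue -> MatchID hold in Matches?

Venue=J42: rows 1, 10, 12 → MatchID = O85, O85, O85 ✓
Venue=J17: rows 2, 14 → MatchID = O51, O51 ✓
Venue=J89: rows 3, 7 → MatchID = O68, O68 ✓
Venue=J25: rows 4, 5 → MatchID = O29, O29 ✓
Venue=J47: rows 6, 11 → MatchID = O52, O52 ✓
Venue=J55: rows 8, 13, 16 → MatchID = O76, O76, O76 ✓
Venue=J41: row 9 → MatchID = O29 ✓
Venue=J66: row 15 → MatchID = O58 ✓
Every Venue value is associated with a single MatchID value, so Venue -> MatchID holds.

Yes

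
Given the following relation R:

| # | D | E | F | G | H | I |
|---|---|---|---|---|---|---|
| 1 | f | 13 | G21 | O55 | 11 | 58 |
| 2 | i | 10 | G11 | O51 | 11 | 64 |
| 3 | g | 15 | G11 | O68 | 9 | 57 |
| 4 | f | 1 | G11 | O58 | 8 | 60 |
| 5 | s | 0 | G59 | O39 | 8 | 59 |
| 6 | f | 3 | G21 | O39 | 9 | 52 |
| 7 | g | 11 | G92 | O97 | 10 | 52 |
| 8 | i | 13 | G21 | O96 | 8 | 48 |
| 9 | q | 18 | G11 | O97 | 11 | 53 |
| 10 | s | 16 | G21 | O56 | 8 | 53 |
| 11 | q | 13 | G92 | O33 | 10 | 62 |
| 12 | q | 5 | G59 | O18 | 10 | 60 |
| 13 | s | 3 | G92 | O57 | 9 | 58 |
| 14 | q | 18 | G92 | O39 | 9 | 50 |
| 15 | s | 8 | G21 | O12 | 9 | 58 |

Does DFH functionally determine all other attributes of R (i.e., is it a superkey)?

Yes

All 15 rows have distinct DFH values, so DFH → (all attributes) holds and DFH is a superkey.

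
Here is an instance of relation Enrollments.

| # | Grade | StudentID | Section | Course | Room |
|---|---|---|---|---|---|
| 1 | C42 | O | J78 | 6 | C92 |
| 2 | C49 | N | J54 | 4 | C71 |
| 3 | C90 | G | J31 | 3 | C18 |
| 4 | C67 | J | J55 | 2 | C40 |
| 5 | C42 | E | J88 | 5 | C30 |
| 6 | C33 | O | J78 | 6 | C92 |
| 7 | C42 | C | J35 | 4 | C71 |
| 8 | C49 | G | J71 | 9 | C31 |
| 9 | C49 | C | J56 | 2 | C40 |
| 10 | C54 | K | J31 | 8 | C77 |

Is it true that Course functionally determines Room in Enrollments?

Course=6: rows 1, 6 → Room = C92, C92 ✓
Course=4: rows 2, 7 → Room = C71, C71 ✓
Course=3: row 3 → Room = C18 ✓
Course=2: rows 4, 9 → Room = C40, C40 ✓
Course=5: row 5 → Room = C30 ✓
Course=9: row 8 → Room = C31 ✓
Course=8: row 10 → Room = C77 ✓
Every Course value is associated with a single Room value, so Course -> Room holds.

Yes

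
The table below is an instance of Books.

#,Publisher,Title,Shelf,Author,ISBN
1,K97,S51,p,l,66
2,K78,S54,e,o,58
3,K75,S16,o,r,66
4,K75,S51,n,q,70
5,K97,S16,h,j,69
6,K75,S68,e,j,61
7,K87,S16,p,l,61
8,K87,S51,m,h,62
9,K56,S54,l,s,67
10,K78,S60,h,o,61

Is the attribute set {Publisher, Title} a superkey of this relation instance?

All 10 rows have distinct {Publisher, Title} values, so {Publisher, Title} → (all attributes) holds and {Publisher, Title} is a superkey.

Yes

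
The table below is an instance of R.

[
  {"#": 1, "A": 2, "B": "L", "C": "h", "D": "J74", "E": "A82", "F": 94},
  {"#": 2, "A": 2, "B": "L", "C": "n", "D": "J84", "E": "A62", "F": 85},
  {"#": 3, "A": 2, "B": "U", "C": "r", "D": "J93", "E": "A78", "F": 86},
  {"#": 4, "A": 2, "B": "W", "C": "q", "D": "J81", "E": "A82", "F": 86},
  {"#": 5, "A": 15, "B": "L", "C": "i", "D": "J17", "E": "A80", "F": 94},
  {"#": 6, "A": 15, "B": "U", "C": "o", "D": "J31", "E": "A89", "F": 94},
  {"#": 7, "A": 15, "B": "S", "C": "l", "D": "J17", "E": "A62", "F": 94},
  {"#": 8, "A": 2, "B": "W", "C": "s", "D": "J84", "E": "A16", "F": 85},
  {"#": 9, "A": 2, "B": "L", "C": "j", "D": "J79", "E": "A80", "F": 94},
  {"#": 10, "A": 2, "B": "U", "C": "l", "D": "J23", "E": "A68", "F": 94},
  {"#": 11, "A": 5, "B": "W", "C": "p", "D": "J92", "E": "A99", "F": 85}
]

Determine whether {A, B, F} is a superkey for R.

No

Rows 1 and 9 have the same {A, B, F} value (A=2, B=L, F=94) but are distinct tuples, so {A, B, F} does not determine every attribute — not a superkey.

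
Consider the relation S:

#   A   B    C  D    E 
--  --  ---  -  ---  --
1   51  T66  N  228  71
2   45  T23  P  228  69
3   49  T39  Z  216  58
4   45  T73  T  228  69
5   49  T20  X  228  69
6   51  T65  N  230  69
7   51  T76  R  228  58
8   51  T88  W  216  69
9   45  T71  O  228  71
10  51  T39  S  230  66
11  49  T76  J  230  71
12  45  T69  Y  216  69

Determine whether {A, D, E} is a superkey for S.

No

Rows 2 and 4 have the same {A, D, E} value (A=45, D=228, E=69) but are distinct tuples, so {A, D, E} does not determine every attribute — not a superkey.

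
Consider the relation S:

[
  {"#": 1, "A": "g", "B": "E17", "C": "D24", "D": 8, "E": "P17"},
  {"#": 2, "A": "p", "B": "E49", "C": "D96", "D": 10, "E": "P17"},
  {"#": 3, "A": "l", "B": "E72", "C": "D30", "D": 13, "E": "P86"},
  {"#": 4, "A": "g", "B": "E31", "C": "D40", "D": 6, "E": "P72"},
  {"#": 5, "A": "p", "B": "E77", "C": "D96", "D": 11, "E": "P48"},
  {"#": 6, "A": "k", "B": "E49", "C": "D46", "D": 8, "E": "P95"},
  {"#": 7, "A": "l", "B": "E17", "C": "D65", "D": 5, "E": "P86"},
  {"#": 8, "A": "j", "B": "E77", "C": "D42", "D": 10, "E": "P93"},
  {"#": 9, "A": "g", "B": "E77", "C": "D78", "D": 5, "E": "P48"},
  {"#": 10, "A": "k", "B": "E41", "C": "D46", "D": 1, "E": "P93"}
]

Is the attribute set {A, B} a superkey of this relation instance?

All 10 rows have distinct {A, B} values, so {A, B} → (all attributes) holds and {A, B} is a superkey.

Yes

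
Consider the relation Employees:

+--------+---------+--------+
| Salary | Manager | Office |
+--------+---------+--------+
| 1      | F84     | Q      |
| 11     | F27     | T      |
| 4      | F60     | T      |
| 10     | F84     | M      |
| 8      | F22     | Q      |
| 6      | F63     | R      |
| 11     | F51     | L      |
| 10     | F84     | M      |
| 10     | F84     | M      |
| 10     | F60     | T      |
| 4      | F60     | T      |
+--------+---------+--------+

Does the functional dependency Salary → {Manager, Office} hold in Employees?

Salary=1: 1 row → {Manager,Office} = (F84, Q) ✓
Salary=11: 2 rows → {Manager,Office} takes values {(F27, T), (F51, L)} — violation
Salary=4: 2 rows → {Manager,Office} = (F60, T), (F60, T) ✓
Salary=10: 4 rows → {Manager,Office} takes values {(F84, M), (F60, T)} — violation
Salary=8: 1 row → {Manager,Office} = (F22, Q) ✓
Salary=6: 1 row → {Manager,Office} = (F63, R) ✓
Two rows agree on Salary but differ on {Manager, Office}, so Salary → {Manager, Office} does not hold.

No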